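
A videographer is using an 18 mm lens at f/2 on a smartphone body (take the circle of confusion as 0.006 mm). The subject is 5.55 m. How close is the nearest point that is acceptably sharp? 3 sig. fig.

Hyperfocal distance H = f²/(N·c) + f = 18²/(2 × 0.006) + 18 = 324/0.012 + 18 ≈ 27018.0 mm ≈ 27.02 m.
Near limit Dn = s·(H − f)/(H + s − 2f) = 5550 × (27018.0 − 18) / (27018.0 + 5550 − 2 × 18) = 5550 × 27000.0 / 32532.0 ≈ 4606.2 mm ≈ 4.61 m.

4.61 m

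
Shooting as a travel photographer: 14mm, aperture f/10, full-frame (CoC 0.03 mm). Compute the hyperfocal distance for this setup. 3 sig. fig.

0.667 m

Hyperfocal distance H = f²/(N·c) + f = 14²/(10 × 0.03) + 14 = 196/0.3 + 14 ≈ 667.3 mm ≈ 0.667 m.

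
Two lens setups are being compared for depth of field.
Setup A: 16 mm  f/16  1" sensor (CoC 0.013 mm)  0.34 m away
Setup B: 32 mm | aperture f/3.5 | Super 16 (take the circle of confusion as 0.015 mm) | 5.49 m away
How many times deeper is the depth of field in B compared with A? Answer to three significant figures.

Setup A: H = 16²/(16×0.013) + 16 ≈ 1246.8 mm; DoF = Df − Dn = 461.49 − 269.15 ≈ 192.34 mm.
Setup B: H = 32²/(3.5×0.015) + 32 ≈ 19536.8 mm; DoF = Df − Dn = 7623.2 − 4289.6 ≈ 3333.6 mm.
Ratio = 3333.6 / 192.34 ≈ 17.3.

17.3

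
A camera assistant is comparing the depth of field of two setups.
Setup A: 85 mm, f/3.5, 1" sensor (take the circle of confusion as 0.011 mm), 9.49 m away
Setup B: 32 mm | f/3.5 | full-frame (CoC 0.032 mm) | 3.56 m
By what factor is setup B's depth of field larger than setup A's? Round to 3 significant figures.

3.39

Setup A: H = 85²/(3.5×0.011) + 85 ≈ 187747.3 mm; DoF = Df − Dn = 9990.70 − 9037.09 ≈ 953.61 mm.
Setup B: H = 32²/(3.5×0.032) + 32 ≈ 9174.9 mm; DoF = Df − Dn = 5796.9 − 2568.8 ≈ 3228.1 mm.
Ratio = 3228.1 / 953.61 ≈ 3.39.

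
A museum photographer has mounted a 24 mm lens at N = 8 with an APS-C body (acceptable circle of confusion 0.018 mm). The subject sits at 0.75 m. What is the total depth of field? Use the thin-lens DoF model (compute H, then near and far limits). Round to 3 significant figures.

282 mm

Hyperfocal distance H = f²/(N·c) + f = 24²/(8 × 0.018) + 24 = 576/0.144 + 24 ≈ 4024.0 mm ≈ 4.024 m.
Near limit Dn = s·(H − f)/(H + s − 2f) = 750 × (4024.0 − 24) / (4024.0 + 750 − 2 × 24) = 750 × 4000.0 / 4726.0 ≈ 634.79 mm.
Far limit Df = s·(H − f)/(H − s) = 750 × (4024.0 − 24) / (4024.0 − 750) = 750 × 4000.0 / 3274.0 ≈ 916.31 mm.
Depth of field = Df − Dn = 916.31 − 634.79 ≈ 281.52 mm.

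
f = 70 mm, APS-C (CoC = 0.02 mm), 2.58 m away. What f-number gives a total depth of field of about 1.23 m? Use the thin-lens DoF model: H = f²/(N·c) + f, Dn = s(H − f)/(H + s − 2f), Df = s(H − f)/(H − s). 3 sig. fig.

f/22.1

Write h = H − f = f²/(N·c). The thin-lens limits are Dn = s·h/(h + (s−f)) and Df = s·h/(h − (s−f)), so DoF = Df − Dn = 2·s·(s−f)·h / (h² − (s−f)²).
That is a quadratic in h: DoF·h² − 2·s·(s−f)·h − DoF·(s−f)² = 0 ⇒ h = (s−f)·(s + √(s² + DoF²)) / DoF = 2510 × (2580 + √(2580² + 1230²)) / 1230 = 2510 × (2580 + 2858.20) / 1230 ≈ 11097 mm.
Then N = f²/(c·h) = 70² / (0.02 × 11097) = 4900 / 221.95 ≈ 22.1.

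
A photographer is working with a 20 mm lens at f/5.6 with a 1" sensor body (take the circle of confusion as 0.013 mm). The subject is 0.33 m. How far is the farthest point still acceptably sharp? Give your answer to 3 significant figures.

Hyperfocal distance H = f²/(N·c) + f = 20²/(5.6 × 0.013) + 20 = 400/0.0728 + 20 ≈ 5514.5 mm ≈ 5.515 m.
Far limit Df = s·(H − f)/(H − s) = 330 × (5514.5 − 20) / (5514.5 − 330) = 330 × 5494.5 / 5184.5 ≈ 349.73 mm.

350 mm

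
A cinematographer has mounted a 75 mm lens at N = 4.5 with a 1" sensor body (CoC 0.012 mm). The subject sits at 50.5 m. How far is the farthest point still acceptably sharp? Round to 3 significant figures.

Hyperfocal distance H = f²/(N·c) + f = 75²/(4.5 × 0.012) + 75 = 5625/0.054 + 75 ≈ 104241.7 mm ≈ 104.2 m.
Far limit Df = s·(H − f)/(H − s) = 50500 × (104241.7 − 75) / (104241.7 − 50500) = 50500 × 104166.7 / 53741.7 ≈ 97883 mm ≈ 97.9 m.

97.9 m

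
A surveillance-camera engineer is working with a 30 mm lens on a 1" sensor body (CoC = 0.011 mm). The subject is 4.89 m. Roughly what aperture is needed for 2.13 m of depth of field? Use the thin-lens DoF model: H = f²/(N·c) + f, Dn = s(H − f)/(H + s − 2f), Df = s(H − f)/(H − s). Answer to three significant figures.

Write h = H − f = f²/(N·c). The thin-lens limits are Dn = s·h/(h + (s−f)) and Df = s·h/(h − (s−f)), so DoF = Df − Dn = 2·s·(s−f)·h / (h² − (s−f)²).
That is a quadratic in h: DoF·h² − 2·s·(s−f)·h − DoF·(s−f)² = 0 ⇒ h = (s−f)·(s + √(s² + DoF²)) / DoF = 4860 × (4890 + √(4890² + 2130²)) / 2130 = 4860 × (4890 + 5333.76) / 2130 ≈ 23327 mm.
Then N = f²/(c·h) = 30² / (0.011 × 23327) = 900 / 256.60 ≈ 3.51.

f/3.51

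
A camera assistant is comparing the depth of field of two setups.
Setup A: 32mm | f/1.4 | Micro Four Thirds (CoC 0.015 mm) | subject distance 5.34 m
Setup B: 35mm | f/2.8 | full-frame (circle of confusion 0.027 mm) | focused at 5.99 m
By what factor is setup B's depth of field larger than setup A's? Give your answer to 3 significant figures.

Setup A: H = 32²/(1.4×0.015) + 32 ≈ 48793.9 mm; DoF = Df − Dn = 5992.3 − 4815.8 ≈ 1176.5 mm.
Setup B: H = 35²/(2.8×0.027) + 35 ≈ 16238.7 mm; DoF = Df − Dn = 9470.5 − 4380.2 ≈ 5090.3 mm.
Ratio = 5090.3 / 1176.5 ≈ 4.33.

4.33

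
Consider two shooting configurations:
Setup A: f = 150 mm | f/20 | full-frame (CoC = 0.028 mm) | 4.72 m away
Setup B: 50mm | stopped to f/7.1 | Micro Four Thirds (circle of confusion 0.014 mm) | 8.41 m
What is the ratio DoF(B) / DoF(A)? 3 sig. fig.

5.78

Setup A: H = 150²/(20×0.028) + 150 ≈ 40328.6 mm; DoF = Df − Dn = 5325.8 − 4238.0 ≈ 1087.8 mm.
Setup B: H = 50²/(7.1×0.014) + 50 ≈ 25200.9 mm; DoF = Df − Dn = 12597.2 − 6311.9 ≈ 6285.3 mm.
Ratio = 6285.3 / 1087.8 ≈ 5.78.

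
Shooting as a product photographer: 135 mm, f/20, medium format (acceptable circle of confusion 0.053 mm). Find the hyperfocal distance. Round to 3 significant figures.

17.3 m

Hyperfocal distance H = f²/(N·c) + f = 135²/(20 × 0.053) + 135 = 18225/1.06 + 135 ≈ 17328.4 mm ≈ 17.3 m.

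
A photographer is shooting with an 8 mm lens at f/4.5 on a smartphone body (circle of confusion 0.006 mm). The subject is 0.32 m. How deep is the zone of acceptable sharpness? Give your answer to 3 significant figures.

Hyperfocal distance H = f²/(N·c) + f = 8²/(4.5 × 0.006) + 8 = 64/0.027 + 8 ≈ 2378.4 mm ≈ 2.378 m.
Near limit Dn = s·(H − f)/(H + s − 2f) = 320 × (2378.4 − 8) / (2378.4 + 320 − 2 × 8) = 320 × 2370.4 / 2682.4 ≈ 282.779 mm.
Far limit Df = s·(H − f)/(H − s) = 320 × (2378.4 − 8) / (2378.4 − 320) = 320 × 2370.4 / 2058.4 ≈ 368.504 mm.
Depth of field = Df − Dn = 368.504 − 282.779 ≈ 85.725 mm.

85.7 mm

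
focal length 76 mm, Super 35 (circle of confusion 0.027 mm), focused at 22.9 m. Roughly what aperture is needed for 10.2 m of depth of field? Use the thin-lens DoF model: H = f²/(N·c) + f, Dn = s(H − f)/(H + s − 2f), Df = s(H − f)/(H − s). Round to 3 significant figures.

f/1.99

Write h = H − f = f²/(N·c). The thin-lens limits are Dn = s·h/(h + (s−f)) and Df = s·h/(h − (s−f)), so DoF = Df − Dn = 2·s·(s−f)·h / (h² − (s−f)²).
That is a quadratic in h: DoF·h² − 2·s·(s−f)·h − DoF·(s−f)² = 0 ⇒ h = (s−f)·(s + √(s² + DoF²)) / DoF = 22824 × (22900 + √(22900² + 10200²)) / 10200 = 22824 × (22900 + 25068.9) / 10200 ≈ 107337 mm.
Then N = f²/(c·h) = 76² / (0.027 × 107337) = 5776 / 2898.1 ≈ 1.99.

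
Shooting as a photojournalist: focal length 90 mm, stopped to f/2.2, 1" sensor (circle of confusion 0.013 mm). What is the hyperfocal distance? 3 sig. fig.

Hyperfocal distance H = f²/(N·c) + f = 90²/(2.2 × 0.013) + 90 = 8100/0.0286 + 90 ≈ 283306.8 mm ≈ 283 m.

283 m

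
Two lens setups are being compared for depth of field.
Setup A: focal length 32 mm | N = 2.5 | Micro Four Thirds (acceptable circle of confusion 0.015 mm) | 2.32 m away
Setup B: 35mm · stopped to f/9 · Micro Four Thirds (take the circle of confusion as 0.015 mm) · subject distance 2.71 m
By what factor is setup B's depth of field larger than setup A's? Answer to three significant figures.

Setup A: H = 32²/(2.5×0.015) + 32 ≈ 27338.7 mm; DoF = Df − Dn = 2532.17 − 2140.64 ≈ 391.53 mm.
Setup B: H = 35²/(9×0.015) + 35 ≈ 9109.1 mm; DoF = Df − Dn = 3842.9 − 2093.0 ≈ 1749.9 mm.
Ratio = 1749.9 / 391.53 ≈ 4.47.

4.47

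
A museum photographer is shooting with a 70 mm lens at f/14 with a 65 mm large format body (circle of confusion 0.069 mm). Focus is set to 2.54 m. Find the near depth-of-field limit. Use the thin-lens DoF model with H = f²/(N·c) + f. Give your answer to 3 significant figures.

1.71 m

Hyperfocal distance H = f²/(N·c) + f = 70²/(14 × 0.069) + 70 = 4900/0.966 + 70 ≈ 5142.5 mm ≈ 5.142 m.
Near limit Dn = s·(H − f)/(H + s − 2f) = 2540 × (5142.5 − 70) / (5142.5 + 2540 − 2 × 70) = 2540 × 5072.5 / 7542.5 ≈ 1708.2 mm ≈ 1.71 m.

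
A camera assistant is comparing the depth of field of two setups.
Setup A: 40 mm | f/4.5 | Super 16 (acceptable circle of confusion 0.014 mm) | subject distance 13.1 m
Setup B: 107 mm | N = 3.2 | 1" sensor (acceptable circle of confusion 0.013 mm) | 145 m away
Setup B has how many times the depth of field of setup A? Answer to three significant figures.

Setup A: H = 40²/(4.5×0.014) + 40 ≈ 25436.8 mm; DoF = Df − Dn = 26968 − 8651 ≈ 18317 mm.
Setup B: H = 107²/(3.2×0.013) + 107 ≈ 275323.3 mm; DoF = Df − Dn = 306210 − 94990 ≈ 211220 mm.
Ratio = 211220 / 18317 ≈ 11.5.

11.5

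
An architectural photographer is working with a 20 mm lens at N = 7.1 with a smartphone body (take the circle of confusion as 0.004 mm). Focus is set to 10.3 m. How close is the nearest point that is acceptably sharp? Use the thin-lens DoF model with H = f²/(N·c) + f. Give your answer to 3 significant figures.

Hyperfocal distance H = f²/(N·c) + f = 20²/(7.1 × 0.004) + 20 = 400/0.0284 + 20 ≈ 14104.5 mm ≈ 14.10 m.
Near limit Dn = s·(H − f)/(H + s − 2f) = 10300 × (14104.5 − 20) / (14104.5 + 10300 − 2 × 20) = 10300 × 14084.5 / 24364.5 ≈ 5954.2 mm ≈ 5.95 m.

5.95 m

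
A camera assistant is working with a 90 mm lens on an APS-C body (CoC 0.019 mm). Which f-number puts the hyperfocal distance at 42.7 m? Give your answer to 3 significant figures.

Rearrange H = f²/(N·c) + f for N: N = f² / ((H − f)·c).
N = 90² / ((42700 − 90) × 0.019) = 8100 / 809.6 ≈ 10.

f/10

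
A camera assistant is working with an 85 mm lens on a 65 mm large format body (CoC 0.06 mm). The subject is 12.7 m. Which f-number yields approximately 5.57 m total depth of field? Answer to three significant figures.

Write h = H − f = f²/(N·c). The thin-lens limits are Dn = s·h/(h + (s−f)) and Df = s·h/(h − (s−f)), so DoF = Df − Dn = 2·s·(s−f)·h / (h² − (s−f)²).
That is a quadratic in h: DoF·h² − 2·s·(s−f)·h − DoF·(s−f)² = 0 ⇒ h = (s−f)·(s + √(s² + DoF²)) / DoF = 12615 × (12700 + √(12700² + 5570²)) / 5570 = 12615 × (12700 + 13867.8) / 5570 ≈ 60171 mm.
Then N = f²/(c·h) = 85² / (0.06 × 60171) = 7225 / 3610.3 ≈ 2.00.

f/2.00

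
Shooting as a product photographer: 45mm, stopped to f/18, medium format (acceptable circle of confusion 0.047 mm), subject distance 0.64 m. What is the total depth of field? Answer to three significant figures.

339 mm

Hyperfocal distance H = f²/(N·c) + f = 45²/(18 × 0.047) + 45 = 2025/0.846 + 45 ≈ 2438.6 mm ≈ 2.439 m.
Near limit Dn = s·(H − f)/(H + s − 2f) = 640 × (2438.6 − 45) / (2438.6 + 640 − 2 × 45) = 640 × 2393.6 / 2988.6 ≈ 512.58 mm.
Far limit Df = s·(H − f)/(H − s) = 640 × (2438.6 − 45) / (2438.6 − 640) = 640 × 2393.6 / 1798.6 ≈ 851.72 mm.
Depth of field = Df − Dn = 851.72 − 512.58 ≈ 339.14 mm.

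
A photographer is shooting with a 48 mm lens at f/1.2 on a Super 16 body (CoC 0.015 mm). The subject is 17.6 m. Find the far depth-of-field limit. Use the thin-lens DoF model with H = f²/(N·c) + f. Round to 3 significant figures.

20.4 m

Hyperfocal distance H = f²/(N·c) + f = 48²/(1.2 × 0.015) + 48 = 2304/0.018 + 48 ≈ 128048.0 mm ≈ 128.0 m.
Far limit Df = s·(H − f)/(H − s) = 17600 × (128048.0 − 48) / (128048.0 − 17600) = 17600 × 128000.0 / 110448.0 ≈ 20397 mm ≈ 20.4 m.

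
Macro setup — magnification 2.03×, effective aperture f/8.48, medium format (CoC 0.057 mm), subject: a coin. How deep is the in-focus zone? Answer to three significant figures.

At magnification m, DoF ≈ 2·N_eff·c/m² = 2 × 8.48 × 0.057 / 2.03² = 0.9667 / 4.121 ≈ 0.235 mm.

0.235 mm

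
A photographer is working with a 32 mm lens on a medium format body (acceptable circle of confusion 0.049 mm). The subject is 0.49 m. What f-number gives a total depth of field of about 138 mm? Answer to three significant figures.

Write h = H − f = f²/(N·c). The thin-lens limits are Dn = s·h/(h + (s−f)) and Df = s·h/(h − (s−f)), so DoF = Df − Dn = 2·s·(s−f)·h / (h² − (s−f)²).
That is a quadratic in h: DoF·h² − 2·s·(s−f)·h − DoF·(s−f)² = 0 ⇒ h = (s−f)·(s + √(s² + DoF²)) / DoF = 458 × (490 + √(490² + 138²)) / 138 = 458 × (490 + 509.062) / 138 ≈ 3315.7 mm.
Then N = f²/(c·h) = 32² / (0.049 × 3315.7) = 1024 / 162.47 ≈ 6.30.

f/6.30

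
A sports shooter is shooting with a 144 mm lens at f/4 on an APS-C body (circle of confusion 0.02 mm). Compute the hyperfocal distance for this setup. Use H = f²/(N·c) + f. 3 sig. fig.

Hyperfocal distance H = f²/(N·c) + f = 144²/(4 × 0.02) + 144 = 20736/0.08 + 144 ≈ 259344.0 mm ≈ 259 m.

259 m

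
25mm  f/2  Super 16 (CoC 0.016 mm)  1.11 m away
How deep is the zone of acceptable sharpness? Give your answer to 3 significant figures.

124 mm

Hyperfocal distance H = f²/(N·c) + f = 25²/(2 × 0.016) + 25 = 625/0.032 + 25 ≈ 19556.2 mm ≈ 19.56 m.
Near limit Dn = s·(H − f)/(H + s − 2f) = 1110 × (19556.2 − 25) / (19556.2 + 1110 − 2 × 25) = 1110 × 19531.2 / 20616.2 ≈ 1051.58 mm.
Far limit Df = s·(H − f)/(H − s) = 1110 × (19556.2 − 25) / (19556.2 − 1110) = 1110 × 19531.2 / 18446.2 ≈ 1175.29 mm.
Depth of field = Df − Dn = 1175.29 − 1051.58 ≈ 123.71 mm.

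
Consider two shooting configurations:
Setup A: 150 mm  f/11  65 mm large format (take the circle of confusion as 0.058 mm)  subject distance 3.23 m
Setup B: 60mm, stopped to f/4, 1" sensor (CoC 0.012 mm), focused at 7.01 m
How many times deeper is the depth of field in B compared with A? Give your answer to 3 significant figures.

Setup A: H = 150²/(11×0.058) + 150 ≈ 35416.5 mm; DoF = Df − Dn = 3539.09 − 2970.57 ≈ 568.52 mm.
Setup B: H = 60²/(4×0.012) + 60 ≈ 75060.0 mm; DoF = Df − Dn = 7725.9 − 6415.5 ≈ 1310.4 mm.
Ratio = 1310.4 / 568.52 ≈ 2.30.

2.30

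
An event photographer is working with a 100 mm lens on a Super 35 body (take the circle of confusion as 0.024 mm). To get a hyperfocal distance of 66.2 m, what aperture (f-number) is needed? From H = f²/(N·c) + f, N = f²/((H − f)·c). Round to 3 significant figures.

Rearrange H = f²/(N·c) + f for N: N = f² / ((H − f)·c).
N = 100² / ((66200 − 100) × 0.024) = 10000 / 1586 ≈ 6.30.

f/6.30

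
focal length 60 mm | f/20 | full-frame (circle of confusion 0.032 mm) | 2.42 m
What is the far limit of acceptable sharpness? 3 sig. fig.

4.17 m

Hyperfocal distance H = f²/(N·c) + f = 60²/(20 × 0.032) + 60 = 3600/0.64 + 60 ≈ 5685.0 mm ≈ 5.685 m.
Far limit Df = s·(H − f)/(H − s) = 2420 × (5685.0 − 60) / (5685.0 − 2420) = 2420 × 5625.0 / 3265.0 ≈ 4169.2 mm ≈ 4.17 m.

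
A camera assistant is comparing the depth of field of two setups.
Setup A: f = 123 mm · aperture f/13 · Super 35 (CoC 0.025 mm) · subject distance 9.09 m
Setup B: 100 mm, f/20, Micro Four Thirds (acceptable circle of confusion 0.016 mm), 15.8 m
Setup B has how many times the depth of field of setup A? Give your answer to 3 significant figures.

5.84

Setup A: H = 123²/(13×0.025) + 123 ≈ 46673.8 mm; DoF = Df − Dn = 11258.8 − 7621.8 ≈ 3637.0 mm.
Setup B: H = 100²/(20×0.016) + 100 ≈ 31350.0 mm; DoF = Df − Dn = 31752 − 10517 ≈ 21235 mm.
Ratio = 21235 / 3637.0 ≈ 5.84.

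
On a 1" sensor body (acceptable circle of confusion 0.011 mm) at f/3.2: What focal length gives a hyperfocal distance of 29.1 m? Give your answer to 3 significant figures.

32.0 mm

From H = f²/(N·c) + f, with f ≪ H: f ≈ √(H·N·c) = √(29100 × 3.2 × 0.011) = √1024.3 ≈ 32.00 mm.
The +f correction barely moves this — solving exactly, f² + N·c·f − N·c·H = 0 ⇒ f = (−N·c + √((N·c)² + 4·N·c·H))/2 = (−0.0352 + √4097.3)/2 ≈ 31.987 mm, so f ≈ 32.0 mm.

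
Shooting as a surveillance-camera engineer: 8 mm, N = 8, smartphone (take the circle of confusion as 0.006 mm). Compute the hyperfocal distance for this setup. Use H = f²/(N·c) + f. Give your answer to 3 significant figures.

1.34 m

Hyperfocal distance H = f²/(N·c) + f = 8²/(8 × 0.006) + 8 = 64/0.048 + 8 ≈ 1341.3 mm ≈ 1.34 m.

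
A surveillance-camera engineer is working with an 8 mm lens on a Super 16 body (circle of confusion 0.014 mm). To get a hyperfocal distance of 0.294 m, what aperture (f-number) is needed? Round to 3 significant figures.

f/16

Rearrange H = f²/(N·c) + f for N: N = f² / ((H − f)·c).
N = 8² / ((294 − 8) × 0.014) = 64 / 4.004 ≈ 16.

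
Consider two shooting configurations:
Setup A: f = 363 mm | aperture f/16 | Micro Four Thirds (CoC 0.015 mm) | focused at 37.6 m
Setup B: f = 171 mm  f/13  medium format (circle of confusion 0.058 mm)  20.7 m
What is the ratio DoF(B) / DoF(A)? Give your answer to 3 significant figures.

5.94

Setup A: H = 363²/(16×0.015) + 363 ≈ 549400.5 mm; DoF = Df − Dn = 40335.7 − 35211.9 ≈ 5123.8 mm.
Setup B: H = 171²/(13×0.058) + 171 ≈ 38952.2 mm; DoF = Df − Dn = 43982 − 13535 ≈ 30447 mm.
Ratio = 30447 / 5123.8 ≈ 5.94.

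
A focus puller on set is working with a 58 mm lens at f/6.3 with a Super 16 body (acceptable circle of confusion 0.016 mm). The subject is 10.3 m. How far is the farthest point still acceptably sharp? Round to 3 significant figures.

14.9 m

Hyperfocal distance H = f²/(N·c) + f = 58²/(6.3 × 0.016) + 58 = 3364/0.1008 + 58 ≈ 33431.0 mm ≈ 33.43 m.
Far limit Df = s·(H − f)/(H − s) = 10300 × (33431.0 − 58) / (33431.0 − 10300) = 10300 × 33373.0 / 23131.0 ≈ 14861 mm ≈ 14.9 m.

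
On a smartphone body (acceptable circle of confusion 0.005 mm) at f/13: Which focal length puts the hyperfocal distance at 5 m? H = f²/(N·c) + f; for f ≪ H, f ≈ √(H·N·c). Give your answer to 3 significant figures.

From H = f²/(N·c) + f, with f ≪ H: f ≈ √(H·N·c) = √(5000 × 13 × 0.005) = √325.00 ≈ 18.03 mm.
The +f correction barely moves this — solving exactly, f² + N·c·f − N·c·H = 0 ⇒ f = (−N·c + √((N·c)² + 4·N·c·H))/2 = (−0.065 + √1300.0)/2 ≈ 17.995 mm, so f ≈ 18.0 mm.

18.0 mm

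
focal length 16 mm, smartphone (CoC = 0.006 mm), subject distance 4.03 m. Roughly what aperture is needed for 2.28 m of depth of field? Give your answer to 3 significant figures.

f/2.80

Write h = H − f = f²/(N·c). The thin-lens limits are Dn = s·h/(h + (s−f)) and Df = s·h/(h − (s−f)), so DoF = Df − Dn = 2·s·(s−f)·h / (h² − (s−f)²).
That is a quadratic in h: DoF·h² − 2·s·(s−f)·h − DoF·(s−f)² = 0 ⇒ h = (s−f)·(s + √(s² + DoF²)) / DoF = 4014 × (4030 + √(4030² + 2280²)) / 2280 = 4014 × (4030 + 4630.26) / 2280 ≈ 15247 mm.
Then N = f²/(c·h) = 16² / (0.006 × 15247) = 256 / 91.480 ≈ 2.80.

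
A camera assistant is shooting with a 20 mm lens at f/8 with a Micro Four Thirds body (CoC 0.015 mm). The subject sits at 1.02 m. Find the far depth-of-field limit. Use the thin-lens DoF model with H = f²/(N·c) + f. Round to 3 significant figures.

Hyperfocal distance H = f²/(N·c) + f = 20²/(8 × 0.015) + 20 = 400/0.12 + 20 ≈ 3353.3 mm ≈ 3.353 m.
Far limit Df = s·(H − f)/(H − s) = 1020 × (3353.3 − 20) / (3353.3 − 1020) = 1020 × 3333.3 / 2333.3 ≈ 1457.1 mm ≈ 1.46 m.

1.46 m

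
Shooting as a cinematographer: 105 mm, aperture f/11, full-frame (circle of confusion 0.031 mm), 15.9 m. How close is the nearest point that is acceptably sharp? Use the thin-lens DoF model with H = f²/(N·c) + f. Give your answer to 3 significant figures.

10.7 m

Hyperfocal distance H = f²/(N·c) + f = 105²/(11 × 0.031) + 105 = 11025/0.341 + 105 ≈ 32436.4 mm ≈ 32.44 m.
Near limit Dn = s·(H − f)/(H + s − 2f) = 15900 × (32436.4 − 105) / (32436.4 + 15900 − 2 × 105) = 15900 × 32331.4 / 48126.4 ≈ 10682 mm ≈ 10.7 m.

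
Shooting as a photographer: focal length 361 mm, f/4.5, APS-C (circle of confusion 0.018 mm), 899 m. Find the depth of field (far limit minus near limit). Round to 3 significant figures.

Hyperfocal distance H = f²/(N·c) + f = 361²/(4.5 × 0.018) + 361 = 130321/0.081 + 361 ≈ 1609262.2 mm ≈ 1609 m.
Near limit Dn = s·(H − f)/(H + s − 2f) = 899000 × (1609262.2 − 361) / (1609262.2 + 899000 − 2 × 361) = 899000 × 1608901.2 / 2507540.2 ≈ 576821 mm.
Far limit Df = s·(H − f)/(H − s) = 899000 × (1609262.2 − 361) / (1609262.2 − 899000) = 899000 × 1608901.2 / 710262.2 ≈ 2036434 mm.
Depth of field = Df − Dn = 2036434 − 576821 ≈ 1459613 mm ≈ 1460 m.

1460 m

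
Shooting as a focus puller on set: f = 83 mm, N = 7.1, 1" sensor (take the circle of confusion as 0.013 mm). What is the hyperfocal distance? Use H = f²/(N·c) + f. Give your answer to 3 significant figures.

74.7 m

Hyperfocal distance H = f²/(N·c) + f = 83²/(7.1 × 0.013) + 83 = 6889/0.0923 + 83 ≈ 74720.1 mm ≈ 74.7 m.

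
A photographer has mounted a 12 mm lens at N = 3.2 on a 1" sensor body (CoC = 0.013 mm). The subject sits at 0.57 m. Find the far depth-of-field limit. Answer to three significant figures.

Hyperfocal distance H = f²/(N·c) + f = 12²/(3.2 × 0.013) + 12 = 144/0.0416 + 12 ≈ 3473.5 mm ≈ 3.474 m.
Far limit Df = s·(H − f)/(H − s) = 570 × (3473.5 − 12) / (3473.5 − 570) = 570 × 3461.5 / 2903.5 ≈ 679.54 mm ≈ 0.680 m.

0.680 m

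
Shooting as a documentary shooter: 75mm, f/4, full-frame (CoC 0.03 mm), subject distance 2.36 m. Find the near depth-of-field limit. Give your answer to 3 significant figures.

2.25 m

Hyperfocal distance H = f²/(N·c) + f = 75²/(4 × 0.03) + 75 = 5625/0.12 + 75 ≈ 46950.0 mm ≈ 46.95 m.
Near limit Dn = s·(H − f)/(H + s − 2f) = 2360 × (46950.0 − 75) / (46950.0 + 2360 − 2 × 75) = 2360 × 46875.0 / 49160.0 ≈ 2250.3 mm ≈ 2.25 m.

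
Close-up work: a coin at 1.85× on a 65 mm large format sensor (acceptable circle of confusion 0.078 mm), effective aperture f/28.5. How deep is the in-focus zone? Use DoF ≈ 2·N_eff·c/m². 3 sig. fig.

At magnification m, DoF ≈ 2·N_eff·c/m² = 2 × 28.5 × 0.078 / 1.85² = 4.446 / 3.423 ≈ 1.3 mm.

1.30 mm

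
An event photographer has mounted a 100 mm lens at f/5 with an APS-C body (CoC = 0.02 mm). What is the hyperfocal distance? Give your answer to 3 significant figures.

Hyperfocal distance H = f²/(N·c) + f = 100²/(5 × 0.02) + 100 = 10000/0.1 + 100 ≈ 100100.0 mm ≈ 100 m.

100 m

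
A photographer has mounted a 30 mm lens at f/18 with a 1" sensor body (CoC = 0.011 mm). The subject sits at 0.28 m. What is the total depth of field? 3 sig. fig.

30.9 mm

Hyperfocal distance H = f²/(N·c) + f = 30²/(18 × 0.011) + 30 = 900/0.198 + 30 ≈ 4575.5 mm ≈ 4.575 m.
Near limit Dn = s·(H − f)/(H + s − 2f) = 280 × (4575.5 − 30) / (4575.5 + 280 − 2 × 30) = 280 × 4545.5 / 4795.5 ≈ 265.403 mm.
Far limit Df = s·(H − f)/(H − s) = 280 × (4575.5 − 30) / (4575.5 − 280) = 280 × 4545.5 / 4295.5 ≈ 296.296 mm.
Depth of field = Df − Dn = 296.296 − 265.403 ≈ 30.893 mm.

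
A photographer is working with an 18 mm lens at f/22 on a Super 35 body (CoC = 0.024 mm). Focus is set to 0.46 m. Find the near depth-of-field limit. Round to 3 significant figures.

Hyperfocal distance H = f²/(N·c) + f = 18²/(22 × 0.024) + 18 = 324/0.528 + 18 ≈ 631.6 mm ≈ 0.632 m.
Near limit Dn = s·(H − f)/(H + s − 2f) = 460 × (631.6 − 18) / (631.6 + 460 − 2 × 18) = 460 × 613.6 / 1055.6 ≈ 267.40 mm.

267 mm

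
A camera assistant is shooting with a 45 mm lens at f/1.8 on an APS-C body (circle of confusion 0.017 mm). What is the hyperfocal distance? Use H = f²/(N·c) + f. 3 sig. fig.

Hyperfocal distance H = f²/(N·c) + f = 45²/(1.8 × 0.017) + 45 = 2025/0.0306 + 45 ≈ 66221.5 mm ≈ 66.2 m.

66.2 m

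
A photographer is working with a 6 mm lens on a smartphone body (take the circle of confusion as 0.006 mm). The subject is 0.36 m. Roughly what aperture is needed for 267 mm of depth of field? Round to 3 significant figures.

Write h = H − f = f²/(N·c). The thin-lens limits are Dn = s·h/(h + (s−f)) and Df = s·h/(h − (s−f)), so DoF = Df − Dn = 2·s·(s−f)·h / (h² − (s−f)²).
That is a quadratic in h: DoF·h² − 2·s·(s−f)·h − DoF·(s−f)² = 0 ⇒ h = (s−f)·(s + √(s² + DoF²)) / DoF = 354 × (360 + √(360² + 267²)) / 267 = 354 × (360 + 448.206) / 267 ≈ 1071.6 mm.
Then N = f²/(c·h) = 6² / (0.006 × 1071.6) = 36 / 6.4293 ≈ 5.60.

f/5.60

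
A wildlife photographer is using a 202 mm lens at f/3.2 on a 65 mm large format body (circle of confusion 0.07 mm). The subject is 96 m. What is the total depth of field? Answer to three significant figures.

140 m

Hyperfocal distance H = f²/(N·c) + f = 202²/(3.2 × 0.07) + 202 = 40804/0.224 + 202 ≈ 182362.7 mm ≈ 182.4 m.
Near limit Dn = s·(H − f)/(H + s − 2f) = 96000 × (182362.7 − 202) / (182362.7 + 96000 − 2 × 202) = 96000 × 182160.7 / 277958.7 ≈ 62914 mm.
Far limit Df = s·(H − f)/(H − s) = 96000 × (182362.7 − 202) / (182362.7 − 96000) = 96000 × 182160.7 / 86362.7 ≈ 202488 mm.
Depth of field = Df − Dn = 202488 − 62914 ≈ 139574 mm ≈ 140 m.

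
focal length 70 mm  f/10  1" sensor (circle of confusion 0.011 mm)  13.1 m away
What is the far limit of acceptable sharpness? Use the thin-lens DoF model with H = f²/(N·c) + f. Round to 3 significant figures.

18.5 m

Hyperfocal distance H = f²/(N·c) + f = 70²/(10 × 0.011) + 70 = 4900/0.11 + 70 ≈ 44615.5 mm ≈ 44.62 m.
Far limit Df = s·(H − f)/(H − s) = 13100 × (44615.5 − 70) / (44615.5 − 13100) = 13100 × 44545.5 / 31515.5 ≈ 18516 mm ≈ 18.5 m.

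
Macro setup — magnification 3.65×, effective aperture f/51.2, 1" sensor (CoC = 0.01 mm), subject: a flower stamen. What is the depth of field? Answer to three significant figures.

0.0769 mm

At magnification m, DoF ≈ 2·N_eff·c/m² = 2 × 51.2 × 0.01 / 3.65² = 1.024 / 13.32 ≈ 0.0769 mm.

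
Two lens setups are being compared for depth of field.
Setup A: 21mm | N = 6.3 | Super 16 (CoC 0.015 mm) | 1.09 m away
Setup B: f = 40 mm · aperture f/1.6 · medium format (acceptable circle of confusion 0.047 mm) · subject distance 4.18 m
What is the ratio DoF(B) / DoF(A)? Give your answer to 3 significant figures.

Setup A: H = 21²/(6.3×0.015) + 21 ≈ 4687.7 mm; DoF = Df − Dn = 1413.88 − 886.85 ≈ 527.03 mm.
Setup B: H = 40²/(1.6×0.047) + 40 ≈ 21316.6 mm; DoF = Df − Dn = 5189.8 − 3499.1 ≈ 1690.7 mm.
Ratio = 1690.7 / 527.03 ≈ 3.21.

3.21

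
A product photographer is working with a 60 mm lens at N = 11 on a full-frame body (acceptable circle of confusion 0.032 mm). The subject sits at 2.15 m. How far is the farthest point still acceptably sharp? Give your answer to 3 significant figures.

2.70 m

Hyperfocal distance H = f²/(N·c) + f = 60²/(11 × 0.032) + 60 = 3600/0.352 + 60 ≈ 10287.3 mm ≈ 10.29 m.
Far limit Df = s·(H − f)/(H − s) = 2150 × (10287.3 − 60) / (10287.3 − 2150) = 2150 × 10227.3 / 8137.3 ≈ 2702.2 mm ≈ 2.70 m.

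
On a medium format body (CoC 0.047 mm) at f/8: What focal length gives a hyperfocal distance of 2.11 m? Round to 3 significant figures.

28.0 mm

From H = f²/(N·c) + f, with f ≪ H: f ≈ √(H·N·c) = √(2110 × 8 × 0.047) = √793.36 ≈ 28.17 mm.
Exact: f² + N·c·f − N·c·H = 0 ⇒ f = (−N·c + √((N·c)² + 4·N·c·H))/2 = (−0.376 + √3173.6)/2 ≈ 27.979 mm ≈ 28.0 mm.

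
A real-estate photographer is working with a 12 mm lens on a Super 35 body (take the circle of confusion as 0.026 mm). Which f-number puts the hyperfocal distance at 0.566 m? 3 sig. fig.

Rearrange H = f²/(N·c) + f for N: N = f² / ((H − f)·c).
N = 12² / ((566 − 12) × 0.026) = 144 / 14.40 ≈ 10.

f/10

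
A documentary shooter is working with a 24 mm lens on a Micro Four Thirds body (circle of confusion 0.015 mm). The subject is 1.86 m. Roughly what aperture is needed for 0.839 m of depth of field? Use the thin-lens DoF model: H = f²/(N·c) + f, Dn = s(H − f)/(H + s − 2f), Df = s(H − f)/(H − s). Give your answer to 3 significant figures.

f/4.50

Write h = H − f = f²/(N·c). The thin-lens limits are Dn = s·h/(h + (s−f)) and Df = s·h/(h − (s−f)), so DoF = Df − Dn = 2·s·(s−f)·h / (h² − (s−f)²).
That is a quadratic in h: DoF·h² − 2·s·(s−f)·h − DoF·(s−f)² = 0 ⇒ h = (s−f)·(s + √(s² + DoF²)) / DoF = 1836 × (1860 + √(1860² + 839²)) / 839 = 1836 × (1860 + 2040.47) / 839 ≈ 8535.5 mm.
Then N = f²/(c·h) = 24² / (0.015 × 8535.5) = 576 / 128.03 ≈ 4.50.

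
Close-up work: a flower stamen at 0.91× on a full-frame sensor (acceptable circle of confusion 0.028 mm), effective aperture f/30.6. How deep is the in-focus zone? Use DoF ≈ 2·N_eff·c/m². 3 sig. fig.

2.07 mm

At magnification m, DoF ≈ 2·N_eff·c/m² = 2 × 30.6 × 0.028 / 0.91² = 1.714 / 0.8281 ≈ 2.07 mm.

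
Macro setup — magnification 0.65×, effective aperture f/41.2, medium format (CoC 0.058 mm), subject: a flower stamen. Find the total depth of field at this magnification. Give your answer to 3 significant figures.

11.3 mm

At magnification m, DoF ≈ 2·N_eff·c/m² = 2 × 41.2 × 0.058 / 0.65² = 4.779 / 0.4225 ≈ 11.3 mm.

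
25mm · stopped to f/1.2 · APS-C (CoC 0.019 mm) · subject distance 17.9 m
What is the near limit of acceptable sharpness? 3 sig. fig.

Hyperfocal distance H = f²/(N·c) + f = 25²/(1.2 × 0.019) + 25 = 625/0.0228 + 25 ≈ 27437.3 mm ≈ 27.44 m.
Near limit Dn = s·(H − f)/(H + s − 2f) = 17900 × (27437.3 − 25) / (27437.3 + 17900 − 2 × 25) = 17900 × 27412.3 / 45287.3 ≈ 10835 mm ≈ 10.8 m.

10.8 m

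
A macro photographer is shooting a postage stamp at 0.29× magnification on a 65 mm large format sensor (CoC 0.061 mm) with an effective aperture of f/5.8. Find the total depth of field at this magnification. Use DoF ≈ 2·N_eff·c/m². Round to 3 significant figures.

8.41 mm

At magnification m, DoF ≈ 2·N_eff·c/m² = 2 × 5.8 × 0.061 / 0.29² = 0.7076 / 0.0841 ≈ 8.41 mm.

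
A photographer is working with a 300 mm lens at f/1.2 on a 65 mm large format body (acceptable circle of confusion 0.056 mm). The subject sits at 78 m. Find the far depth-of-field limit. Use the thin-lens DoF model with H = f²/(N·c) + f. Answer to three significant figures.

Hyperfocal distance H = f²/(N·c) + f = 300²/(1.2 × 0.056) + 300 = 90000/0.0672 + 300 ≈ 1339585.7 mm ≈ 1340 m.
Far limit Df = s·(H − f)/(H − s) = 78000 × (1339585.7 − 300) / (1339585.7 − 78000) = 78000 × 1339285.7 / 1261585.7 ≈ 82804 mm ≈ 82.8 m.

82.8 m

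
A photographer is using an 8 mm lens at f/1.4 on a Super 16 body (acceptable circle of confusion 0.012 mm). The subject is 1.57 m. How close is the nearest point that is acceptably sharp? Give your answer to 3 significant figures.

1.11 m

Hyperfocal distance H = f²/(N·c) + f = 8²/(1.4 × 0.012) + 8 = 64/0.0168 + 8 ≈ 3817.5 mm ≈ 3.818 m.
Near limit Dn = s·(H − f)/(H + s − 2f) = 1570 × (3817.5 − 8) / (3817.5 + 1570 − 2 × 8) = 1570 × 3809.5 / 5371.5 ≈ 1113.5 mm ≈ 1.11 m.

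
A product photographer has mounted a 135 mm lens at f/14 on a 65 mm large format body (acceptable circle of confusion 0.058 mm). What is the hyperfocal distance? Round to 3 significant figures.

22.6 m

Hyperfocal distance H = f²/(N·c) + f = 135²/(14 × 0.058) + 135 = 18225/0.812 + 135 ≈ 22579.6 mm ≈ 22.6 m.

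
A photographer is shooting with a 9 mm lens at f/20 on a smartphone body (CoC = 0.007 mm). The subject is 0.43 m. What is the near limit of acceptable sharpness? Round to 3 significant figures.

249 mm

Hyperfocal distance H = f²/(N·c) + f = 9²/(20 × 0.007) + 9 = 81/0.14 + 9 ≈ 587.6 mm ≈ 0.588 m.
Near limit Dn = s·(H − f)/(H + s − 2f) = 430 × (587.6 − 9) / (587.6 + 430 − 2 × 9) = 430 × 578.6 / 999.6 ≈ 248.89 mm.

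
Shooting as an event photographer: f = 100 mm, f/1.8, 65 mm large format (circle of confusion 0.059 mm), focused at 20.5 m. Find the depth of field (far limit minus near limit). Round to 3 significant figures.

9.32 m

Hyperfocal distance H = f²/(N·c) + f = 100²/(1.8 × 0.059) + 100 = 10000/0.1062 + 100 ≈ 94262.0 mm ≈ 94.26 m.
Near limit Dn = s·(H − f)/(H + s − 2f) = 20500 × (94262.0 − 100) / (94262.0 + 20500 − 2 × 100) = 20500 × 94162.0 / 114562.0 ≈ 16849.6 mm.
Far limit Df = s·(H − f)/(H − s) = 20500 × (94262.0 − 100) / (94262.0 − 20500) = 20500 × 94162.0 / 73762.0 ≈ 26169.6 mm.
Depth of field = Df − Dn = 26169.6 − 16849.6 ≈ 9320.0 mm ≈ 9.32 m.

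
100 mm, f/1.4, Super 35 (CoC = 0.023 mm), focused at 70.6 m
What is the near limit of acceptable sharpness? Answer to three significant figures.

Hyperfocal distance H = f²/(N·c) + f = 100²/(1.4 × 0.023) + 100 = 10000/0.0322 + 100 ≈ 310659.0 mm ≈ 310.7 m.
Near limit Dn = s·(H − f)/(H + s − 2f) = 70600 × (310659.0 − 100) / (310659.0 + 70600 − 2 × 100) = 70600 × 310559.0 / 381059.0 ≈ 57538 mm ≈ 57.5 m.

57.5 m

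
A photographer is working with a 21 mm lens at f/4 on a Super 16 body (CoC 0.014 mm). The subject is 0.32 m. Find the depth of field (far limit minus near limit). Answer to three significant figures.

Hyperfocal distance H = f²/(N·c) + f = 21²/(4 × 0.014) + 21 = 441/0.056 + 21 ≈ 7896.0 mm ≈ 7.896 m.
Near limit Dn = s·(H − f)/(H + s − 2f) = 320 × (7896.0 − 21) / (7896.0 + 320 − 2 × 21) = 320 × 7875.0 / 8174.0 ≈ 308.295 mm.
Far limit Df = s·(H − f)/(H − s) = 320 × (7896.0 − 21) / (7896.0 − 320) = 320 × 7875.0 / 7576.0 ≈ 332.629 mm.
Depth of field = Df − Dn = 332.629 − 308.295 ≈ 24.334 mm.

24.3 mm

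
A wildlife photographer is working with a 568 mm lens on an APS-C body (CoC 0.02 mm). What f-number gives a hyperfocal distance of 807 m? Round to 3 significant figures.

f/20

Rearrange H = f²/(N·c) + f for N: N = f² / ((H − f)·c).
N = 568² / ((807000 − 568) × 0.02) = 322624 / 16129 ≈ 20.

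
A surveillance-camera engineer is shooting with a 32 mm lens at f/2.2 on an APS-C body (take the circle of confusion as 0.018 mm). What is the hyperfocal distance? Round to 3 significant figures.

25.9 m

Hyperfocal distance H = f²/(N·c) + f = 32²/(2.2 × 0.018) + 32 = 1024/0.0396 + 32 ≈ 25890.6 mm ≈ 25.9 m.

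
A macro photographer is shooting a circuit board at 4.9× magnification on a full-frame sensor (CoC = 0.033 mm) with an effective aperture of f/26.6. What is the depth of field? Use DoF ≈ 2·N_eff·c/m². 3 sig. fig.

At magnification m, DoF ≈ 2·N_eff·c/m² = 2 × 26.6 × 0.033 / 4.9² = 1.756 / 24.01 ≈ 0.0731 mm.

0.0731 mm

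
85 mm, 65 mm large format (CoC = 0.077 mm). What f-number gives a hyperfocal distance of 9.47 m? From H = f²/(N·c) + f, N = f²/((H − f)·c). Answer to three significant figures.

Rearrange H = f²/(N·c) + f for N: N = f² / ((H − f)·c).
N = 85² / ((9470 − 85) × 0.077) = 7225 / 722.6 ≈ 10.

f/10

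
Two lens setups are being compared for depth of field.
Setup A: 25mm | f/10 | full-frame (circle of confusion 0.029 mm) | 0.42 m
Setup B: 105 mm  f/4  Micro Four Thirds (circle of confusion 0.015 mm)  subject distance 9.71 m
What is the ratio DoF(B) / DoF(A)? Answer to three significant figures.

Setup A: H = 25²/(10×0.029) + 25 ≈ 2180.2 mm; DoF = Df − Dn = 514.25 − 354.95 ≈ 159.30 mm.
Setup B: H = 105²/(4×0.015) + 105 ≈ 183855.0 mm; DoF = Df − Dn = 10245.6 − 9227.7 ≈ 1017.9 mm.
Ratio = 1017.9 / 159.30 ≈ 6.39.

6.39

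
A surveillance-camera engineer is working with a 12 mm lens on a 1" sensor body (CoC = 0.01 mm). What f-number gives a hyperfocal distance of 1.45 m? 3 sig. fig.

Rearrange H = f²/(N·c) + f for N: N = f² / ((H − f)·c).
N = 12² / ((1450 − 12) × 0.01) = 144 / 14.38 ≈ 10.

f/10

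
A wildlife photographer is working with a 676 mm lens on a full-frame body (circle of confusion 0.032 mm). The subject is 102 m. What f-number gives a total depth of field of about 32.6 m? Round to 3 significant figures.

Write h = H − f = f²/(N·c). The thin-lens limits are Dn = s·h/(h + (s−f)) and Df = s·h/(h − (s−f)), so DoF = Df − Dn = 2·s·(s−f)·h / (h² − (s−f)²).
That is a quadratic in h: DoF·h² − 2·s·(s−f)·h − DoF·(s−f)² = 0 ⇒ h = (s−f)·(s + √(s² + DoF²)) / DoF = 101324 × (102000 + √(102000² + 32600²)) / 32600 = 101324 × (102000 + 107083) / 32600 ≈ 649850 mm.
Then N = f²/(c·h) = 676² / (0.032 × 649850) = 456976 / 20795 ≈ 22.

f/22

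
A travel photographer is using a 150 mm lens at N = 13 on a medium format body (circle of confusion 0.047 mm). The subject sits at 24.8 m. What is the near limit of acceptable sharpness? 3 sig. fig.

Hyperfocal distance H = f²/(N·c) + f = 150²/(13 × 0.047) + 150 = 22500/0.611 + 150 ≈ 36974.9 mm ≈ 36.97 m.
Near limit Dn = s·(H − f)/(H + s − 2f) = 24800 × (36974.9 − 150) / (36974.9 + 24800 − 2 × 150) = 24800 × 36824.9 / 61474.9 ≈ 14856 mm ≈ 14.9 m.

14.9 m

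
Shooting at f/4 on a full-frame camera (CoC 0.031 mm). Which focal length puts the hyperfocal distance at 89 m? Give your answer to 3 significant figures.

From H = f²/(N·c) + f, with f ≪ H: f ≈ √(H·N·c) = √(89000 × 4 × 0.031) = √11036 ≈ 105.1 mm.
The +f correction barely moves this — solving exactly, f² + N·c·f − N·c·H = 0 ⇒ f = (−N·c + √((N·c)² + 4·N·c·H))/2 = (−0.124 + √44144)/2 ≈ 104.99 mm, so f ≈ 105 mm.

105 mm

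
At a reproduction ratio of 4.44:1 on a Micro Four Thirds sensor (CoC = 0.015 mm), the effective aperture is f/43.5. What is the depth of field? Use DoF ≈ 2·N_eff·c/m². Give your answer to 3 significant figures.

At magnification m, DoF ≈ 2·N_eff·c/m² = 2 × 43.5 × 0.015 / 4.44² = 1.305 / 19.71 ≈ 0.0662 mm.

0.0662 mm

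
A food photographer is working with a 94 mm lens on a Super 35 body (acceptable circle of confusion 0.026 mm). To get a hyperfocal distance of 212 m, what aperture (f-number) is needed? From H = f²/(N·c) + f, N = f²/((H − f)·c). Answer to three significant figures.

f/1.60

Rearrange H = f²/(N·c) + f for N: N = f² / ((H − f)·c).
N = 94² / ((212000 − 94) × 0.026) = 8836 / 5510 ≈ 1.60.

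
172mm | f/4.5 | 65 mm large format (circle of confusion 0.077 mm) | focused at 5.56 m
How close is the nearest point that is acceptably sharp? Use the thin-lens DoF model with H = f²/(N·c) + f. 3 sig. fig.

Hyperfocal distance H = f²/(N·c) + f = 172²/(4.5 × 0.077) + 172 = 29584/0.3465 + 172 ≈ 85551.5 mm ≈ 85.55 m.
Near limit Dn = s·(H − f)/(H + s − 2f) = 5560 × (85551.5 − 172) / (85551.5 + 5560 − 2 × 172) = 5560 × 85379.5 / 90767.5 ≈ 5230.0 mm ≈ 5.23 m.

5.23 m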